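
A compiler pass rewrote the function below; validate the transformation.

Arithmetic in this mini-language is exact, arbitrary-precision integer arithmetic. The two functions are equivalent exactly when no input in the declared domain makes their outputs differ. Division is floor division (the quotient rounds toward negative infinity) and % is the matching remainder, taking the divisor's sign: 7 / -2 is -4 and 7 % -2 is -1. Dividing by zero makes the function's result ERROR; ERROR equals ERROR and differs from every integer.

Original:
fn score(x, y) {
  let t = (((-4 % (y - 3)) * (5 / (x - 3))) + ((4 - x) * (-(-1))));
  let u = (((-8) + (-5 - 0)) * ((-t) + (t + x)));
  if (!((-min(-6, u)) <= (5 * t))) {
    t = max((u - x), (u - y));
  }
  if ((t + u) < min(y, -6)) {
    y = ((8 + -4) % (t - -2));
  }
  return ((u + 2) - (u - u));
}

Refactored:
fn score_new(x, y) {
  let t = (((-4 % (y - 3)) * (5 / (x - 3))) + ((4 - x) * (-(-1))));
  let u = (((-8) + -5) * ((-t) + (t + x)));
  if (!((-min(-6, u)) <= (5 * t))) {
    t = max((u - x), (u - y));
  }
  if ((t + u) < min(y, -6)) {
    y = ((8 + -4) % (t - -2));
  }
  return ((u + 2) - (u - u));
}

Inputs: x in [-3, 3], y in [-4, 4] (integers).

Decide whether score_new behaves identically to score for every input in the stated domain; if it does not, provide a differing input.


Differences: arithmetic usage differs, plus constant usage differs — yet all 63 inputs agree.
verdict: equivalent


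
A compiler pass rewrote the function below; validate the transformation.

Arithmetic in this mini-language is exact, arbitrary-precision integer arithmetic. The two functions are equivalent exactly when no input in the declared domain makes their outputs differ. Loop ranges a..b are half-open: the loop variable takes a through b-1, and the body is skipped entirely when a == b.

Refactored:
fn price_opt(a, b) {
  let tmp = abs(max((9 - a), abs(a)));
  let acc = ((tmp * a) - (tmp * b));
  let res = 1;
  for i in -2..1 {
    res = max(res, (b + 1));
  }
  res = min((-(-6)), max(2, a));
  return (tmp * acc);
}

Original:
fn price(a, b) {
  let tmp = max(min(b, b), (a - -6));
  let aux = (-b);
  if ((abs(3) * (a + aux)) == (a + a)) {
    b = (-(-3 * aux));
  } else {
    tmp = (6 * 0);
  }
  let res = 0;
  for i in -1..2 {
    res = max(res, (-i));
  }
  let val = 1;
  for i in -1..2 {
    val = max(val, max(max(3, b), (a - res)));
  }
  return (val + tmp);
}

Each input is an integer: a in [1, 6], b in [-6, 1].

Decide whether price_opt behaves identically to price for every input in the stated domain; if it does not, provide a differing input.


Take a=1, b=-6.
price: tmp=7, then aux=6, then ((abs(3) * (a + aux)) == (a + a)) is false, then tmp=0, then res=0, then (i=-1), then res=1, then (i=0), then res=1, then (i=1), then res=1, then val=1, then (i=-1), then val=3, then (i=0), then val=3, then (i=1), then val=3, then returns 3
price_opt: tmp=8, then acc=56, then res=1, then (i=-2), then res=1, then (i=-1), then res=1, then (i=0), then res=1, then res=2, then returns 448
3 != 448, so the rewrite changes behavior.
verdict: not equivalent; witness: a=1, b=-6


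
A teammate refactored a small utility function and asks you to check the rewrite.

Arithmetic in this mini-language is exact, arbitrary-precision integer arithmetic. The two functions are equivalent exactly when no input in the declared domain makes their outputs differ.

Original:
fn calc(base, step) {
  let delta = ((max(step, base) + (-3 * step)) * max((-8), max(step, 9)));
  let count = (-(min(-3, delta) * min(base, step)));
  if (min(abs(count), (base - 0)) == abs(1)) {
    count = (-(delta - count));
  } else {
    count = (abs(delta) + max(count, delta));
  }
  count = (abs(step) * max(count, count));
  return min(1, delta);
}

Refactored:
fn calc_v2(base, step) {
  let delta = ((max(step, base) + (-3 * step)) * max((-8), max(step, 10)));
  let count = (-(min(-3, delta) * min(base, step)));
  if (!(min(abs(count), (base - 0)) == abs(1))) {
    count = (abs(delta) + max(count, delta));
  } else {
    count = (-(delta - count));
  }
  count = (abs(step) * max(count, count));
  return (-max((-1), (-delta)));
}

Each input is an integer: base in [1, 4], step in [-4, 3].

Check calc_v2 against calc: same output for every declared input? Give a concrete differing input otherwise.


Take base=1, step=1.
calc: delta=-18, then count=18, then (min(abs(count), (base - 0)) == abs(1)) is true, then count=36, then count=36, then returns -18
calc_v2: delta=-20, then count=20, then (!(min(abs(count), (base - 0)) == abs(1))) is false, then count=40, then count=40, then returns -20
-18 vs -20 — the two versions disagree here.
verdict: not equivalent; witness: base=1, step=1


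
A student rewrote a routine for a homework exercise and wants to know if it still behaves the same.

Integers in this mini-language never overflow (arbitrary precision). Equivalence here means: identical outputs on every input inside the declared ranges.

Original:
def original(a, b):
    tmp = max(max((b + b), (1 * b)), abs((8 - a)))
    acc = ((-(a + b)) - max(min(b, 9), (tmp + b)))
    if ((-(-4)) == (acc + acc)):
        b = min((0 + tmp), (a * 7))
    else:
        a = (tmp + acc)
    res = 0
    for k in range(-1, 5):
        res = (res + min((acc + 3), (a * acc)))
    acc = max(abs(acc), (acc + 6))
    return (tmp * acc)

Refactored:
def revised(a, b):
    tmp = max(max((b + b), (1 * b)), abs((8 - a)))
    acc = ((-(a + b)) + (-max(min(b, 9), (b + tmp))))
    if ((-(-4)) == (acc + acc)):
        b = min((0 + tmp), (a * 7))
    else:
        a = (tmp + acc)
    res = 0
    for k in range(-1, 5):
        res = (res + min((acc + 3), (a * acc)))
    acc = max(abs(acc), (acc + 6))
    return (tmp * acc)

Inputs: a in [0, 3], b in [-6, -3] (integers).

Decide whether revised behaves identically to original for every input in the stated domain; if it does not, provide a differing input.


The two versions differ — the changes include arithmetic usage differs.
As a probe, take a=3, b=-4: original runs tmp = 5; acc = 0; ((-(-4)) == (acc + acc)) -> false; a = 5; res = 0; [k=-1]; res = 0; [k=0]; res = 0; [k=1]; res = 0; [k=2]; res = 0; [k=3]; res = 0; [k=4]; res = 0; acc = 6; return 30; revised runs tmp = 5; acc = 0; ((-(-4)) == (acc + acc)) -> false; a = 5; res = 0; [k=-1]; res = 0; [k=0]; res = 0; [k=1]; res = 0; [k=2]; res = 0; [k=3]; res = 0; [k=4]; res = 0; acc = 6; return 30; both end at 30.
Sweeping the whole domain (16 inputs) finds no disagreement.
verdict: equivalent


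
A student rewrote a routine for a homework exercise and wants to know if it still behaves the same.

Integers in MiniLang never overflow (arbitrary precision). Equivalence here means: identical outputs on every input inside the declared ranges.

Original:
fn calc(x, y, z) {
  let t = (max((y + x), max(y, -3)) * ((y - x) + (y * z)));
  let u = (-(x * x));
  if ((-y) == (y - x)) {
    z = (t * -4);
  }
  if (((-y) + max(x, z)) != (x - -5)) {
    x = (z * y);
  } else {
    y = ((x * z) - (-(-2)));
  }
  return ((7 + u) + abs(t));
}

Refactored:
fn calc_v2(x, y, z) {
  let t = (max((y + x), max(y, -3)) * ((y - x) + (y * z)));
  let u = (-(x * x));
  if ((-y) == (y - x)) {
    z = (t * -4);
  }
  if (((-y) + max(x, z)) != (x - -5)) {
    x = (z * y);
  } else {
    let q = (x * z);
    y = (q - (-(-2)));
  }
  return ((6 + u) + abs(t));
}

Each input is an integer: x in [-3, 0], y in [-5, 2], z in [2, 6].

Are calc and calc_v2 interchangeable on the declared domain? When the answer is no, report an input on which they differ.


Not equivalent: x=-3, y=-5, z=2 separates them (34 vs 33).
calc: t := 36 | u := -9 | ((-y) == (y - x)): false | (((-y) + max(x, z)) != (x - -5)): true | x := -10 | result 34
calc_v2: t := 36 | u := -9 | ((-y) == (y - x)): false | (((-y) + max(x, z)) != (x - -5)): true | x := -10 | result 33
verdict: not equivalent; witness: x=-3, y=-5, z=2


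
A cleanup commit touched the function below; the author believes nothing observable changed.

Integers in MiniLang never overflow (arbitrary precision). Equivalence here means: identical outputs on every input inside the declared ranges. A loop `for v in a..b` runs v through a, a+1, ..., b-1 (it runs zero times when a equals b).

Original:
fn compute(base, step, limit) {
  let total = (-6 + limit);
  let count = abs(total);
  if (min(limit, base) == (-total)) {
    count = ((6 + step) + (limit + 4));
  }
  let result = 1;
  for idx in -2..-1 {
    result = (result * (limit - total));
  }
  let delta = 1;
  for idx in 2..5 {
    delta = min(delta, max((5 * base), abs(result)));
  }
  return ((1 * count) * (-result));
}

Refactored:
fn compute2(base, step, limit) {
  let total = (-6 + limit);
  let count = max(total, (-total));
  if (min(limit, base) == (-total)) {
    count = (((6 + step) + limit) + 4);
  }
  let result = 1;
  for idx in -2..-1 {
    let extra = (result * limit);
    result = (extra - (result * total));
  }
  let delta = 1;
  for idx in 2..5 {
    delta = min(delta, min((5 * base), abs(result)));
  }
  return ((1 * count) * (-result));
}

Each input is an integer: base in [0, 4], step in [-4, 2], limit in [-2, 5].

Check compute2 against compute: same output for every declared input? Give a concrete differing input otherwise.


Although `max((5 * base), abs(result))` became `min((5 * base), abs(result))`, no input in the stated domain can expose it.
Spot check at base=4, step=2, limit=4 — compute: total := -2 | count := 2 | (min(limit, base) == (-total)): false | result := 1 | iter idx=-2: | result := 6 | delta := 1 | iter idx=2: | delta := 1 | iter idx=3: | delta := 1 | iter idx=4: | delta := 1 | result -12. compute2: total := -2 | count := 2 | (min(limit, base) == (-total)): false | result := 1 | iter idx=-2: | extra := 4 | result := 6 | delta := 1 | iter idx=2: | delta := 1 | iter idx=3: | delta := 1 | iter idx=4: | delta := 1 | result -12. Both give -12.
Across all 280 domain points the two functions coincide.
verdict: equivalent


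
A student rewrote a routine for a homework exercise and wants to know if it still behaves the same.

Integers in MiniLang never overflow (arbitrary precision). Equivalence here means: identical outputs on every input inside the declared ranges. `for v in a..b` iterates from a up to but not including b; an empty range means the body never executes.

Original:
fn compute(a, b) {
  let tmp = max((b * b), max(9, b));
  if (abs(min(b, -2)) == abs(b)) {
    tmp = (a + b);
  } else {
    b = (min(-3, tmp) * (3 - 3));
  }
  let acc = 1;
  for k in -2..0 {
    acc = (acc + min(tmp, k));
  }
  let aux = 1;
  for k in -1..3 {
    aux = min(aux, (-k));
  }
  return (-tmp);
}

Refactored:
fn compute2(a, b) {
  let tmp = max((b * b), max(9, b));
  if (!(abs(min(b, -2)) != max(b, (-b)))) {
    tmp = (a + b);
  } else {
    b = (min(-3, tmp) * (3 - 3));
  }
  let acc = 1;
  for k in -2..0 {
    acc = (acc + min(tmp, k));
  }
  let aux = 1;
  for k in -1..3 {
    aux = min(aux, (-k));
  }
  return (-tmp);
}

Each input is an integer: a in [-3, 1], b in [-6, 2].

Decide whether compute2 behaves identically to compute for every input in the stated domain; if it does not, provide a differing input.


The two versions differ — the changes include min/max/abs usage differs, and boolean connective usage differs, and comparison usage differs.
Tracing a=-2, b=-5: compute: tmp := 25 | (abs(min(b, -2)) == abs(b)): true | tmp := -7 | acc := 1 | iter k=-2: | acc := -6 | iter k=-1: | acc := -13 | aux := 1 | iter k=-1: | aux := 1 | iter k=0: | aux := 0 | iter k=1: | aux := -1 | iter k=2: | aux := -2 | result 7 | compute2: tmp := 25 | (!(abs(min(b, -2)) != max(b, (-b)))): true | tmp := -7 | acc := 1 | iter k=-2: | acc := -6 | iter k=-1: | acc := -13 | aux := 1 | iter k=-1: | aux := 1 | iter k=0: | aux := 0 | iter k=1: | aux := -1 | iter k=2: | aux := -2 | result 7 — matching result 7.
Every one of the 45 inputs gives matching results.
verdict: equivalent


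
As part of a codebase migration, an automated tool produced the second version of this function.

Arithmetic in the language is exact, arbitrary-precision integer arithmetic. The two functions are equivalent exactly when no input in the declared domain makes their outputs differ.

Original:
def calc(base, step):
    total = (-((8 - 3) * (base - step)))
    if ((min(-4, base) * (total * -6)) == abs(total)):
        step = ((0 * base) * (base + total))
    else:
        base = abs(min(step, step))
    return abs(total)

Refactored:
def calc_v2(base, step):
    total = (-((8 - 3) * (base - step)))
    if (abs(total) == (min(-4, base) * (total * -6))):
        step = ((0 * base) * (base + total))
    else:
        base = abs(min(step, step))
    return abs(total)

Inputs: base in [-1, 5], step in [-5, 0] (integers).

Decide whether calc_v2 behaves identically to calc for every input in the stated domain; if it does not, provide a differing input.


Comparing the listings, the differences include: same computation, different form.
One worked example (base=3, step=-1) — calc: total becomes -20; next ((min(-4, base) * (total * -6)) == abs(total)) evaluates to false; next base becomes 1; next final value 20; calc_v2: total becomes -20; next (abs(total) == (min(-4, base) * (total * -6))) evaluates to false; next base becomes 1; next final value 20; agreement on 20.
Checked all 42 inputs in the declared domain: the outputs agree on every one.
verdict: equivalent


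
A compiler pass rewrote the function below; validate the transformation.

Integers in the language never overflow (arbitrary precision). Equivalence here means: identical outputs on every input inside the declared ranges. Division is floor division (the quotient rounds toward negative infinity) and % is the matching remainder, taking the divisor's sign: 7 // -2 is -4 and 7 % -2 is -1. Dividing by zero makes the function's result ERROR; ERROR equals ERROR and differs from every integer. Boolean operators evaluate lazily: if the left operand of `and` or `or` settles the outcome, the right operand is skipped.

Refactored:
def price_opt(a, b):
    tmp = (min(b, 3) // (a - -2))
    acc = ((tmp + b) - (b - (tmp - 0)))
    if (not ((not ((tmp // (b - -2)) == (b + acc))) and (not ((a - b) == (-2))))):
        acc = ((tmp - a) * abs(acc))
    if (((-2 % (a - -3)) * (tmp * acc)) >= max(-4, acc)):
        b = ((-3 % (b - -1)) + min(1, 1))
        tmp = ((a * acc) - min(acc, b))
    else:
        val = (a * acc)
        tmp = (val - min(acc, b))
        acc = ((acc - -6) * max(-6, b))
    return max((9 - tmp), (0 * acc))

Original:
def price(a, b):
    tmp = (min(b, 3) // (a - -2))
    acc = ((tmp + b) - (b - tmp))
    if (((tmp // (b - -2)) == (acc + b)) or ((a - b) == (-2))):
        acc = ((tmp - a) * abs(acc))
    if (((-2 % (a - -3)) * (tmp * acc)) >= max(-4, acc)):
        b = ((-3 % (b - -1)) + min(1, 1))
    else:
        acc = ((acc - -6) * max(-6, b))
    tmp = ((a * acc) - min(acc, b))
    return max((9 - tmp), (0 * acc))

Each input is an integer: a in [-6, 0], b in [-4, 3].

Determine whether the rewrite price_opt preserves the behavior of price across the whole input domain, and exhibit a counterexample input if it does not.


Run the pair on a=-6, b=-4.
price: tmp = 1; acc = 2; (((tmp // (b - -2)) == (acc + b)) or ((a - b) == (-2))) -> true; acc = 14; (((-2 % (a - -3)) * (tmp * acc)) >= max(-4, acc)) -> false; acc = -80; tmp = 560; return 0
price_opt: tmp = 1; acc = 2; (not ((not ((tmp // (b - -2)) == (b + acc))) and (not ((a - b) == (-2))))) -> true; acc = 14; (((-2 % (a - -3)) * (tmp * acc)) >= max(-4, acc)) -> false; val = -84; tmp = -80; acc = -80; return 89
0 != 89, so the rewrite changes behavior.
verdict: not equivalent; witness: a=-6, b=-4


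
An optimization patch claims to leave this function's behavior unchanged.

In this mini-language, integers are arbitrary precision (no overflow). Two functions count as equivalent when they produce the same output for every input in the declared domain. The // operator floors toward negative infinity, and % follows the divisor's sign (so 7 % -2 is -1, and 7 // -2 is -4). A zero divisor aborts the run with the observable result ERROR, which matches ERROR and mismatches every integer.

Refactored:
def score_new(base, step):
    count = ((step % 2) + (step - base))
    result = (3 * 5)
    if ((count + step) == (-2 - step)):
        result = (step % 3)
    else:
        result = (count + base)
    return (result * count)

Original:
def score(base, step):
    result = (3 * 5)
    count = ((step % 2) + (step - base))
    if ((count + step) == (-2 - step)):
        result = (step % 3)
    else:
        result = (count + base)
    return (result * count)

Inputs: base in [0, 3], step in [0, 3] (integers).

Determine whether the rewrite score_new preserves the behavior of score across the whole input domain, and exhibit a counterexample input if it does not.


The two versions differ — the changes include same computation, different form.
As a probe, take base=3, step=0: score runs result becomes 15; next count becomes -3; next ((count + step) == (-2 - step)) evaluates to false; next result becomes 0; next final value 0; score_new runs count becomes -3; next result becomes 15; next ((count + step) == (-2 - step)) evaluates to false; next result becomes 0; next final value 0; both end at 0.
Every one of the 16 inputs gives matching results.
verdict: equivalent


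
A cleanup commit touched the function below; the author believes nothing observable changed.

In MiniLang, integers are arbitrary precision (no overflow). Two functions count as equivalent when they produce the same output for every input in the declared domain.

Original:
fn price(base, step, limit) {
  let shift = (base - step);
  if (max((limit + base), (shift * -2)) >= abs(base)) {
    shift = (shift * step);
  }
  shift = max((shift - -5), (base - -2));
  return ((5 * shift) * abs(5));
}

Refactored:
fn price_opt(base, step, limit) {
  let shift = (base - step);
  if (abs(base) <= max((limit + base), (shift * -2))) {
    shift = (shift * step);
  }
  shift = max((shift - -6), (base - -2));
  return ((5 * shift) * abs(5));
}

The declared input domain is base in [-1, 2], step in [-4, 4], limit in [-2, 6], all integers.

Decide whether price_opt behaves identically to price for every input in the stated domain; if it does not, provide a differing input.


The rewrite breaks on base=-1, step=-4, limit=-2, where the results are 200 and 225.
price: shift := 3 | (max((limit + base), (shift * -2)) >= abs(base)): false | shift := 8 | result 200
price_opt: shift := 3 | (abs(base) <= max((limit + base), (shift * -2))): false | shift := 9 | result 225
verdict: not equivalent; witness: base=-1, step=-4, limit=-2


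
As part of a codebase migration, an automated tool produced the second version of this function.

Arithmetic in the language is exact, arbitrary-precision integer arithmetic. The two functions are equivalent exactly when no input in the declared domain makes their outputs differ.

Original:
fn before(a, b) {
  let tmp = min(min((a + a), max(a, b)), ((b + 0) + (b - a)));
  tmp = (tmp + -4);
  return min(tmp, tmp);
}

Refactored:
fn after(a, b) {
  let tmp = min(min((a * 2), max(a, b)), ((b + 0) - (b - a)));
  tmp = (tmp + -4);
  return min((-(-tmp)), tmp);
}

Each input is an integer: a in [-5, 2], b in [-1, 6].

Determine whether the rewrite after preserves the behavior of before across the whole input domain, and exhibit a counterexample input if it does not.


The rewrite breaks on a=0, b=-1, where the results are -6 and -4.
before: tmp = -2; tmp = -6; return -6
after: tmp = 0; tmp = -4; return -4
verdict: not equivalent; witness: a=0, b=-1


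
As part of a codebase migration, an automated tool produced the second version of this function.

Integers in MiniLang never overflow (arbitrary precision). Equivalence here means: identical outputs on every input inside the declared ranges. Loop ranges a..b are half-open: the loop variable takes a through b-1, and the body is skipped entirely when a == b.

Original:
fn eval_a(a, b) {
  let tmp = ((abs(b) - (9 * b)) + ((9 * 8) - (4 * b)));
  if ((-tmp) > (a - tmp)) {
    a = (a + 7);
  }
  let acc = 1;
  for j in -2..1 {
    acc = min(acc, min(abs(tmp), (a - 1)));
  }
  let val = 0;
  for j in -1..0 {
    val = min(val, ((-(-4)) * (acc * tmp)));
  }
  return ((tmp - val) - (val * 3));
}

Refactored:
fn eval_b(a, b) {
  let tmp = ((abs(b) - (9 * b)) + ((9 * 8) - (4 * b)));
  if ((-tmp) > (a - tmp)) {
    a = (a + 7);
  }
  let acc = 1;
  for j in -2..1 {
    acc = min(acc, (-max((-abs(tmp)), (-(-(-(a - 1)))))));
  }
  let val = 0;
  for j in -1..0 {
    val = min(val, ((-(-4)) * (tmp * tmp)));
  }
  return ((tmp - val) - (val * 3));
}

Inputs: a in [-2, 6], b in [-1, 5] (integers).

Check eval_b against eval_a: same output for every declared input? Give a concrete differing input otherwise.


These are not equivalent — on a=0, b=-1 the outputs split (1462 vs 86).
eval_a: tmp = 86; ((-tmp) > (a - tmp)) -> false; acc = 1; [j=-2]; acc = -1; [j=-1]; acc = -1; [j=0]; acc = -1; val = 0; [j=-1]; val = -344; return 1462
eval_b: tmp = 86; ((-tmp) > (a - tmp)) -> false; acc = 1; [j=-2]; acc = -1; [j=-1]; acc = -1; [j=0]; acc = -1; val = 0; [j=-1]; val = 0; return 86
verdict: not equivalent; witness: a=0, b=-1


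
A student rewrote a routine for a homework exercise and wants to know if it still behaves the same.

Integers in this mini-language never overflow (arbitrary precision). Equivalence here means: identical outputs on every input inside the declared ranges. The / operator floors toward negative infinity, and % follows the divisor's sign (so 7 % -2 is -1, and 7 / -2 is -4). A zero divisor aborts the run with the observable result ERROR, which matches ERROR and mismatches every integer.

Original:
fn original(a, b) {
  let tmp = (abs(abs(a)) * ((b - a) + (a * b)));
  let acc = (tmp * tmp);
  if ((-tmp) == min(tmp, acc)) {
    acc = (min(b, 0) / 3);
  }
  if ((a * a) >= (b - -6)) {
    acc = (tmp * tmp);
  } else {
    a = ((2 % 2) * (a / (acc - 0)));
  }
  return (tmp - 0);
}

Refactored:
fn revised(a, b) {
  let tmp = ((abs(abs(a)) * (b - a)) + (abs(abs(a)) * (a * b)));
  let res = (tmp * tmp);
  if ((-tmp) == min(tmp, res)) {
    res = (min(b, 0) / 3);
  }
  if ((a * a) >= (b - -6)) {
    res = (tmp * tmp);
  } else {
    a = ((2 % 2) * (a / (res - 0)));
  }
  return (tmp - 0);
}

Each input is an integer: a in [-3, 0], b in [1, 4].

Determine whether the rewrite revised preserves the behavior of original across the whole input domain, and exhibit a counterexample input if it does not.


The two versions differ — the changes include local variable names differ, and arithmetic usage differs, and min/max/abs usage differs.
One worked example (a=-1, b=2) — original: tmp=1, then acc=1, then ((-tmp) == min(tmp, acc)) is false, then ((a * a) >= (b - -6)) is false, then a=0, then returns 1; revised: tmp=1, then res=1, then ((-tmp) == min(tmp, res)) is false, then ((a * a) >= (b - -6)) is false, then a=0, then returns 1; agreement on 1.
Every one of the 16 inputs gives matching results.
verdict: equivalent


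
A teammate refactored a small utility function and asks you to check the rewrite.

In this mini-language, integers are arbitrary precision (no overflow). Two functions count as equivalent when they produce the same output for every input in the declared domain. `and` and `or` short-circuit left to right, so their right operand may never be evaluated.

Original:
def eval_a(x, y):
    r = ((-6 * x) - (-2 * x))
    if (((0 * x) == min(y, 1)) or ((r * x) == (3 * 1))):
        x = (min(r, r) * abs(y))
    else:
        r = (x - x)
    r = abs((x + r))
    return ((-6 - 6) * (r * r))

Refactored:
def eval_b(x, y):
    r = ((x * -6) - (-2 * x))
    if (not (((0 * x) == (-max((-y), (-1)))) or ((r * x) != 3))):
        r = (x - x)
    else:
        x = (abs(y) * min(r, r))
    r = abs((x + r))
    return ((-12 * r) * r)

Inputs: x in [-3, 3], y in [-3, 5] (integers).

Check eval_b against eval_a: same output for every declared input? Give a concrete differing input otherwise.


x=-3, y=-3 yields -108 from eval_a but -27648 from eval_b.
verdict: not equivalent; witness: x=-3, y=-3


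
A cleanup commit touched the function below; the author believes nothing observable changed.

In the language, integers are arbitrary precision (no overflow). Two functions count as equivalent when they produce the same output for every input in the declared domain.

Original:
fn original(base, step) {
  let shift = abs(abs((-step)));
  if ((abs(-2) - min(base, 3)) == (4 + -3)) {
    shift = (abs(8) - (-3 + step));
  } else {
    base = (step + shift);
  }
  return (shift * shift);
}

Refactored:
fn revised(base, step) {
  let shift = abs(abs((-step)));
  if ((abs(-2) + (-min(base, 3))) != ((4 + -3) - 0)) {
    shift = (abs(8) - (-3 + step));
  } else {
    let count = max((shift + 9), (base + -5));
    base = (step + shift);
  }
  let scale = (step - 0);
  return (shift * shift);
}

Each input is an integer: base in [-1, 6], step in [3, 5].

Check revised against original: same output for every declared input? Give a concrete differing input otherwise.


There is a counterexample at base=-1, step=3: 9 on one side, 64 on the other.
original: shift = 3; ((abs(-2) - min(base, 3)) == (4 + -3)) -> false; base = 6; return 9
revised: shift = 3; ((abs(-2) + (-min(base, 3))) != ((4 + -3) - 0)) -> true; shift = 8; scale = 3; return 64
verdict: not equivalent; witness: base=-1, step=3


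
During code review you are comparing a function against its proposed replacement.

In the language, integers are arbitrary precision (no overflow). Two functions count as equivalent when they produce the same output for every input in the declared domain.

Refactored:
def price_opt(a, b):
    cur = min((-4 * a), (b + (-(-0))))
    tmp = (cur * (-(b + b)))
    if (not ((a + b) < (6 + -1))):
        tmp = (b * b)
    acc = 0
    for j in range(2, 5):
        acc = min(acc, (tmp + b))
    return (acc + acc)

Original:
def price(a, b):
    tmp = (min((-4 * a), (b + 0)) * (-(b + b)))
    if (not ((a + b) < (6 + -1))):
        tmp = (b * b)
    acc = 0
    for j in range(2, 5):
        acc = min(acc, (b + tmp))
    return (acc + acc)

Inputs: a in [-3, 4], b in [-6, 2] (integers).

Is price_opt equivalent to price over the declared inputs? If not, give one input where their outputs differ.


Reading the diff, among the changes: statement counts differ; and local variable names differ.
One worked example (a=2, b=0) — price: tmp = 0; (not ((a + b) < (6 + -1))) -> false; acc = 0; [j=2]; acc = 0; [j=3]; acc = 0; [j=4]; acc = 0; return 0; price_opt: cur = -8; tmp = 0; (not ((a + b) < (6 + -1))) -> false; acc = 0; [j=2]; acc = 0; [j=3]; acc = 0; [j=4]; acc = 0; return 0; agreement on 0.
Sweeping the whole domain (72 inputs) finds no disagreement.
verdict: equivalent


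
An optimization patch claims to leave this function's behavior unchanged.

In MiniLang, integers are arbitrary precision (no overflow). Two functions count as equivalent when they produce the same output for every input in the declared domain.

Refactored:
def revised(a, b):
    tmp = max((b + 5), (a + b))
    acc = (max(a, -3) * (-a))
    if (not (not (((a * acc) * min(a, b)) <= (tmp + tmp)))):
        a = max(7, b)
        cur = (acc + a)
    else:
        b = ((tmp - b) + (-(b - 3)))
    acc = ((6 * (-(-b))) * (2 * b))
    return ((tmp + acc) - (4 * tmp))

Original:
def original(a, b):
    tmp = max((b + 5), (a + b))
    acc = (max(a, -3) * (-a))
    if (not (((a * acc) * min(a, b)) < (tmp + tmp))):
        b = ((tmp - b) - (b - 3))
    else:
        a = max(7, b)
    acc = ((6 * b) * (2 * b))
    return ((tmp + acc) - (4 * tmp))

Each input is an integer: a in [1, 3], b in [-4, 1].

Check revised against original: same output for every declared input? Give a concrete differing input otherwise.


The rewrite breaks on a=2, b=-1, where the results are 960 and 0.
original: tmp = 4; acc = -4; (not (((a * acc) * min(a, b)) < (tmp + tmp))) -> true; b = 9; acc = 972; return 960
revised: tmp = 4; acc = -4; (not (not (((a * acc) * min(a, b)) <= (tmp + tmp)))) -> true; a = 7; cur = 3; acc = 12; return 0
verdict: not equivalent; witness: a=2, b=-1


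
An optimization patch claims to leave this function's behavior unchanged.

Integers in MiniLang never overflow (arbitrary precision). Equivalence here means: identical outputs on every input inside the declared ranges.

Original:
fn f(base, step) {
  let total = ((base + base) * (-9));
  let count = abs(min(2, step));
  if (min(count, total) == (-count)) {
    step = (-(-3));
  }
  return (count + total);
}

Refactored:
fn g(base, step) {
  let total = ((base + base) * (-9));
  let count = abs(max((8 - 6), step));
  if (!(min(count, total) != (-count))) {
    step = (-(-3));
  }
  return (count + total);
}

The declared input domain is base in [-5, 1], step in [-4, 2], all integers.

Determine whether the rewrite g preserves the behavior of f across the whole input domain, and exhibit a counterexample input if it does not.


Try base=-5, step=-4.
f: total = 90; count = 4; (min(count, total) == (-count)) -> false; return 94
g: total = 90; count = 2; (!(min(count, total) != (-count))) -> false; return 92
94 vs 92 — the two versions disagree here.
verdict: not equivalent; witness: base=-5, step=-4


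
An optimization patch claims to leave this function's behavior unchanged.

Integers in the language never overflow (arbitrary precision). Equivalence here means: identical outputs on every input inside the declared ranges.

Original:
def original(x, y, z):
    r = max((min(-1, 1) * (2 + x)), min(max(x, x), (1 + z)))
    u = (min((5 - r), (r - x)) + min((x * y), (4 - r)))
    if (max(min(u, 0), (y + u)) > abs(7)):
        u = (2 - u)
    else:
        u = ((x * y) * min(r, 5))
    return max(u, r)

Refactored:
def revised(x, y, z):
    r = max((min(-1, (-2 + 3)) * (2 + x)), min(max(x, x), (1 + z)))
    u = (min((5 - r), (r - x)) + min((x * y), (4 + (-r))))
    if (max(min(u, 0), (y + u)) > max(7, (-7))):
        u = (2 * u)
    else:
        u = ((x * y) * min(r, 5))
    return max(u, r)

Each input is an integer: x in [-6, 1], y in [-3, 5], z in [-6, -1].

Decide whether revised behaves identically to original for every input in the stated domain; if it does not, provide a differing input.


x=1, y=5, z=-2 yields -1 from original but 6 from revised.
verdict: not equivalent; witness: x=1, y=5, z=-2


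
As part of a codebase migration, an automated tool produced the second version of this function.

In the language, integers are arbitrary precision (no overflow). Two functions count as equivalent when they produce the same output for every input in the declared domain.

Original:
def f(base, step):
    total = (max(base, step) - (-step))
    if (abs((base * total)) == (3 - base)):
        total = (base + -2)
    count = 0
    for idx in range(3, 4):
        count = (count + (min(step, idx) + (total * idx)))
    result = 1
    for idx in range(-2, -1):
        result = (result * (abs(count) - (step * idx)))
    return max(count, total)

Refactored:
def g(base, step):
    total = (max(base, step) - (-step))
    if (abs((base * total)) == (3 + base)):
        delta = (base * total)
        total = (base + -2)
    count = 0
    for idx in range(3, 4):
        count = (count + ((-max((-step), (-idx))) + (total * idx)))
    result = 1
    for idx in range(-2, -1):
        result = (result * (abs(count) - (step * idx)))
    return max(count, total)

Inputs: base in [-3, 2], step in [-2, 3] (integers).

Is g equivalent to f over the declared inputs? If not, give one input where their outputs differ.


Not equivalent: base=-3, step=-1 separates them (-5 vs -2).
f: total = -2; (abs((base * total)) == (3 - base)) -> true; total = -5; count = 0; [idx=3]; count = -16; result = 1; [idx=-2]; result = 14; return -5
g: total = -2; (abs((base * total)) == (3 + base)) -> false; count = 0; [idx=3]; count = -7; result = 1; [idx=-2]; result = 5; return -2
verdict: not equivalent; witness: base=-3, step=-1


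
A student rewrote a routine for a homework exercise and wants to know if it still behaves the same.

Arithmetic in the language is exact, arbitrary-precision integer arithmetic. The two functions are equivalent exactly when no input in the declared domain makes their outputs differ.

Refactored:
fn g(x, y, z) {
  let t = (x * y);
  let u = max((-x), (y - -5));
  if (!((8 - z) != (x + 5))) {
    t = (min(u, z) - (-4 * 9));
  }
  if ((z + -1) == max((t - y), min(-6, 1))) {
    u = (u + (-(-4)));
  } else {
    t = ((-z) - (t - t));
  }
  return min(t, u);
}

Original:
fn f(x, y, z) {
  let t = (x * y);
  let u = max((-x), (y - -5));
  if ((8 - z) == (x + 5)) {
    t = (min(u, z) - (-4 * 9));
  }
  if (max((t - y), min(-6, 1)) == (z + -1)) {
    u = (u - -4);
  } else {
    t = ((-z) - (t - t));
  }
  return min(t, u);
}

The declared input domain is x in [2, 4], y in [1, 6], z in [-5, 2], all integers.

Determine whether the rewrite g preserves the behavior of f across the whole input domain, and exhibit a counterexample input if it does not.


The two are interchangeable: comparison usage differs; arithmetic usage differs; boolean connective usage differs, and every declared input agrees.
Tracing x=3, y=6, z=-4: f: t=18, then u=11, then ((8 - z) == (x + 5)) is false, then (max((t - y), min(-6, 1)) == (z + -1)) is false, then t=4, then returns 4 | g: t=18, then u=11, then (!((8 - z) != (x + 5))) is false, then ((z + -1) == max((t - y), min(-6, 1))) is false, then t=4, then returns 4 — matching result 4.
Across all 144 domain points the two functions coincide.
verdict: equivalent


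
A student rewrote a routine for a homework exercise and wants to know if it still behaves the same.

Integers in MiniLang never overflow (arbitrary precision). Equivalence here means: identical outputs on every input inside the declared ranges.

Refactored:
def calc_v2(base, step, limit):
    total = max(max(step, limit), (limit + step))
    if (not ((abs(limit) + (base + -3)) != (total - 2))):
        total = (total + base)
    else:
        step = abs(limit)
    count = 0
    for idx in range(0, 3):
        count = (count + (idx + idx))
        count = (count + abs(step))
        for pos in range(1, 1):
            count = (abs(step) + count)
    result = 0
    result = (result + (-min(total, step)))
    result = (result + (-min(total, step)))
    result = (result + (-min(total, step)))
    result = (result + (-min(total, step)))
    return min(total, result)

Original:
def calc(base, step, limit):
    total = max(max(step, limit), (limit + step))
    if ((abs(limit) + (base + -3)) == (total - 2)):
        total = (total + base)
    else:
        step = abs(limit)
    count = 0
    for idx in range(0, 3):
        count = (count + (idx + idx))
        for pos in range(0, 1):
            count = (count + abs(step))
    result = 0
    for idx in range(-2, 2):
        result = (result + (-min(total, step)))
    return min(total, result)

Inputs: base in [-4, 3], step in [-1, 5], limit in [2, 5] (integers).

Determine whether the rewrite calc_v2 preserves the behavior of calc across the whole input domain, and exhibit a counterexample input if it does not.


Although statement counts differ, min/max/abs usage differs, comparison usage differs, arithmetic usage differs, boolean connective usage differs, loop structure differs, 224/224 inputs agree.
verdict: equivalent


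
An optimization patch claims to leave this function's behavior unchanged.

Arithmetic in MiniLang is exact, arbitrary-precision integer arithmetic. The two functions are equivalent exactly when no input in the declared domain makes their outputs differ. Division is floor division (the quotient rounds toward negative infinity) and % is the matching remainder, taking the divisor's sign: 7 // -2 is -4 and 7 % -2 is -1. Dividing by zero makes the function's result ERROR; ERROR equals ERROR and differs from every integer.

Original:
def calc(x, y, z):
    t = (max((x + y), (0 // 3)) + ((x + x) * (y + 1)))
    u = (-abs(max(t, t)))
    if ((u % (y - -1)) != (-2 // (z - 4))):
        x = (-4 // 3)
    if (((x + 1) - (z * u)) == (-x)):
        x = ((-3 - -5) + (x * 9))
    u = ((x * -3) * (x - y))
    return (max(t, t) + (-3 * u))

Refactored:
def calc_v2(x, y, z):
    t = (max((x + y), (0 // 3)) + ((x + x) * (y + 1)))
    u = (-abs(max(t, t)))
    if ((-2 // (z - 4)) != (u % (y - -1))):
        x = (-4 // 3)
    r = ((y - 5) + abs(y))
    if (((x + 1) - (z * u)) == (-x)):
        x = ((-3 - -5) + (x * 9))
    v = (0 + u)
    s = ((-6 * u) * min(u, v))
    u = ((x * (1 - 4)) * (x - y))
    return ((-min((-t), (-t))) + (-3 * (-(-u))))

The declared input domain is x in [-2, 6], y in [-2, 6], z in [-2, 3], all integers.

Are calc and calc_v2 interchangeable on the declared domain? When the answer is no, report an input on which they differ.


Behavior is preserved: although constant usage differs, and local variable names differ, and min/max/abs usage differs, and arithmetic usage differs, and statement counts differ, the outputs never diverge.
Tracing x=0, y=-1, z=3: calc: t := 0 | u := 0 | divide-by-zero, output ERROR | calc_v2: t := 0 | u := 0 | divide-by-zero, output ERROR — matching result ERROR.
Sweeping the whole domain (486 inputs) finds no disagreement.
verdict: equivalent


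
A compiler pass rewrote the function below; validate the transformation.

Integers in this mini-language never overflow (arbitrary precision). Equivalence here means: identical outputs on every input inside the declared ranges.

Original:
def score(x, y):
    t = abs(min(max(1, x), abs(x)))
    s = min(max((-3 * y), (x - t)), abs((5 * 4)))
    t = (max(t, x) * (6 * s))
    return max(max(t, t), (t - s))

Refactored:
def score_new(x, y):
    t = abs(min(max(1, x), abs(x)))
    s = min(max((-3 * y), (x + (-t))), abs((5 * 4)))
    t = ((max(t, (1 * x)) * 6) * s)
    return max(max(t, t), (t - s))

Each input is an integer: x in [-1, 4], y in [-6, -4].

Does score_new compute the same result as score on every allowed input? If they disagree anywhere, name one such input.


Behavior is preserved: although constant usage differs; also arithmetic usage differs, the outputs never diverge.
Tracing x=1, y=-6: score: t becomes 1; next s becomes 18; next t becomes 108; next final value 108 | score_new: t becomes 1; next s becomes 18; next t becomes 108; next final value 108 — matching result 108.
An exhaustive pass over the 18 declared inputs shows identical outputs.
verdict: equivalent


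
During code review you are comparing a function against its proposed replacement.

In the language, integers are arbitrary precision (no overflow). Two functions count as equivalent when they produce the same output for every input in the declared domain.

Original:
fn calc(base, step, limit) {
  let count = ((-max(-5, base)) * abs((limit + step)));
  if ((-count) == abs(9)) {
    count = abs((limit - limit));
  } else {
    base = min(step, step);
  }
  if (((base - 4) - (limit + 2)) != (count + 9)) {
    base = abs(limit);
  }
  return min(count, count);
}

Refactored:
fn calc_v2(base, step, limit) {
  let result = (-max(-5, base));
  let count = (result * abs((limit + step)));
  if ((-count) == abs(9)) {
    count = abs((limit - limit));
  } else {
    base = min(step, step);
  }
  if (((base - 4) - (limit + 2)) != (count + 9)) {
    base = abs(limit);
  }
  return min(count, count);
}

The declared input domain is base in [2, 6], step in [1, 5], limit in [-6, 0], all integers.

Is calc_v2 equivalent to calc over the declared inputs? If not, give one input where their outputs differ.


Comparing the listings, the differences include: local variable names differ, statement counts differ.
Spot check at base=2, step=2, limit=-5 — calc: count becomes -6; next ((-count) == abs(9)) evaluates to false; next base becomes 2; next (((base - 4) - (limit + 2)) != (count + 9)) evaluates to true; next base becomes 5; next final value -6. calc_v2: result becomes -2; next count becomes -6; next ((-count) == abs(9)) evaluates to false; next base becomes 2; next (((base - 4) - (limit + 2)) != (count + 9)) evaluates to true; next base becomes 5; next final value -6. Both give -6.
An exhaustive pass over the 175 declared inputs shows identical outputs.
verdict: equivalent


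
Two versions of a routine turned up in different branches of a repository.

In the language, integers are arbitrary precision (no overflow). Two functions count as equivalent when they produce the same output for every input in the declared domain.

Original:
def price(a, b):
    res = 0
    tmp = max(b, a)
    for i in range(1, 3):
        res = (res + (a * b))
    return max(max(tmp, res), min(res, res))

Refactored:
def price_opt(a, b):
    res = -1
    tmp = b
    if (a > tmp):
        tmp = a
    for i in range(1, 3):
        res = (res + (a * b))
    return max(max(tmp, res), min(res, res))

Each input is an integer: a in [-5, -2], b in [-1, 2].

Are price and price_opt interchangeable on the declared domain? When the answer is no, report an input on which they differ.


Evaluate both at a=-5, b=-1.
price: res=0, then tmp=-1, then (i=1), then res=5, then (i=2), then res=10, then returns 10
price_opt: res=-1, then tmp=-1, then (a > tmp) is false, then (i=1), then res=4, then (i=2), then res=9, then returns 9
10 against 9: the behavior changed.
verdict: not equivalent; witness: a=-5, b=-1
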